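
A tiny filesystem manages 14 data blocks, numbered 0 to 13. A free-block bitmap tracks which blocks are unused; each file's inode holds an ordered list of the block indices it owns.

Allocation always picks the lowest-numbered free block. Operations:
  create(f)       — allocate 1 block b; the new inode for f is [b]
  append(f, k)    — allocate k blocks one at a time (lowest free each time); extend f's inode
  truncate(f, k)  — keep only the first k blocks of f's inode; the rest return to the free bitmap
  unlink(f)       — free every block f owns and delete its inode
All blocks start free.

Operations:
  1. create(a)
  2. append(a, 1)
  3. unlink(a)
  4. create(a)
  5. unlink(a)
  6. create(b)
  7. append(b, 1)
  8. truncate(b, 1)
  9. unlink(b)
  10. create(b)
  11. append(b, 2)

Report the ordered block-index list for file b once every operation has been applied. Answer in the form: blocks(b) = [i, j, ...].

blocks(b) = [0, 1, 2]

  1. create(a)  ⇒  F.............  {a→[0]}
  2. append(a, 1)  ⇒  FF............  {a→[0, 1]}
  3. unlink(a)  ⇒  ..............  {}
  4. create(a)  ⇒  F.............  {a→[0]}
  5. unlink(a)  ⇒  ..............  {}
  6. create(b)  ⇒  F.............  {b→[0]}
  7. append(b, 1)  ⇒  FF............  {b→[0, 1]}
  8. truncate(b, 1)  ⇒  F.............  {b→[0]}
  9. unlink(b)  ⇒  ..............  {}
  10. create(b)  ⇒  F.............  {b→[0]}
  11. append(b, 2)  ⇒  FFF...........  {b→[0, 1, 2]}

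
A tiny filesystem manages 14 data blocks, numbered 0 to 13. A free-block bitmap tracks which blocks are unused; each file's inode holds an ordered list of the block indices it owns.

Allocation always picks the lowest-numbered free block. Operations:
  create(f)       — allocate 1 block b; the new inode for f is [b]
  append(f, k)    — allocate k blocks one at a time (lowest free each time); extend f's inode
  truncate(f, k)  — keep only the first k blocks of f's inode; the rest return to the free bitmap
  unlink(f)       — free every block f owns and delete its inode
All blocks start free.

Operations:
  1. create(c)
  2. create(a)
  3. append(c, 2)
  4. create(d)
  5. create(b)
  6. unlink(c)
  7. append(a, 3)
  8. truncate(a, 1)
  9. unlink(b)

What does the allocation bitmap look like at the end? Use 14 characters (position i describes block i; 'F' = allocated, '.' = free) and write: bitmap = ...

  1. create(c)  ⇒  F.............  {c→[0]}
  2. create(a)  ⇒  FF............  {a→[1]; c→[0]}
  3. append(c, 2)  ⇒  FFFF..........  {a→[1]; c→[0, 2, 3]}
  4. create(d)  ⇒  FFFFF.........  {a→[1]; c→[0, 2, 3]; d→[4]}
  5. create(b)  ⇒  FFFFFF........  {a→[1]; b→[5]; c→[0, 2, 3]; d→[4]}
  6. unlink(c)  ⇒  .F..FF........  {a→[1]; b→[5]; d→[4]}
  7. append(a, 3)  ⇒  FFFFFF........  {a→[1, 0, 2, 3]; b→[5]; d→[4]}
  8. truncate(a, 1)  ⇒  .F..FF........  {a→[1]; b→[5]; d→[4]}
  9. unlink(b)  ⇒  .F..F.........  {a→[1]; d→[4]}

bitmap = .F..F.........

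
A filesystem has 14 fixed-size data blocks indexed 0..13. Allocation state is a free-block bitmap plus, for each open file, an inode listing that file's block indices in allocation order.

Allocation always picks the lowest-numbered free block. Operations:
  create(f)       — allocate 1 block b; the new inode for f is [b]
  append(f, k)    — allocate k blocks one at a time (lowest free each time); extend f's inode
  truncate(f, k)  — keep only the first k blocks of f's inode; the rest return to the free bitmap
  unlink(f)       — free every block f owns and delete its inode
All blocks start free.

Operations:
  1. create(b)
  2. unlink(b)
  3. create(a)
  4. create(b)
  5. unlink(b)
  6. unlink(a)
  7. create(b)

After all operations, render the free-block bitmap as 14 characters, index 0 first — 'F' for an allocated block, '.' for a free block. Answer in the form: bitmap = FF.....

bitmap = F.............

[1] create(b) — b=0 (map F.............)
[2] unlink(b) —  (map ..............)
[3] create(a) — a=0 (map F.............)
[4] create(b) — a=0 b=1 (map FF............)
[5] unlink(b) — a=0 (map F.............)
[6] unlink(a) —  (map ..............)
[7] create(b) — b=0 (map F.............)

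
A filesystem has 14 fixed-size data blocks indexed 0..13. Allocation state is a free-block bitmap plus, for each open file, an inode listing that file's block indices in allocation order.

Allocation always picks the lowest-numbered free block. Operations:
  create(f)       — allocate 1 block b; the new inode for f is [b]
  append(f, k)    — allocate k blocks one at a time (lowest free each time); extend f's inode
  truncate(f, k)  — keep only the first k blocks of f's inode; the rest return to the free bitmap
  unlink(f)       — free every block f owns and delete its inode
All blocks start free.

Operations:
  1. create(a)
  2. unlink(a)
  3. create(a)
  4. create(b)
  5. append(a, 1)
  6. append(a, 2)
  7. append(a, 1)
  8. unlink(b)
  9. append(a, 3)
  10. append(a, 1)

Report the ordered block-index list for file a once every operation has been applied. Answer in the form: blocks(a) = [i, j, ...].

blocks(a) = [0, 2, 3, 4, 5, 1, 6, 7, 8]

  1. create(a)  ⇒  F.............  {a→[0]}
  2. unlink(a)  ⇒  ..............  {}
  3. create(a)  ⇒  F.............  {a→[0]}
  4. create(b)  ⇒  FF............  {a→[0]; b→[1]}
  5. append(a, 1)  ⇒  FFF...........  {a→[0, 2]; b→[1]}
  6. append(a, 2)  ⇒  FFFFF.........  {a→[0, 2, 3, 4]; b→[1]}
  7. append(a, 1)  ⇒  FFFFFF........  {a→[0, 2, 3, 4, 5]; b→[1]}
  8. unlink(b)  ⇒  F.FFFF........  {a→[0, 2, 3, 4, 5]}
  9. append(a, 3)  ⇒  FFFFFFFF......  {a→[0, 2, 3, 4, 5, 1, 6, 7]}
  10. append(a, 1)  ⇒  FFFFFFFFF.....  {a→[0, 2, 3, 4, 5, 1, 6, 7, 8]}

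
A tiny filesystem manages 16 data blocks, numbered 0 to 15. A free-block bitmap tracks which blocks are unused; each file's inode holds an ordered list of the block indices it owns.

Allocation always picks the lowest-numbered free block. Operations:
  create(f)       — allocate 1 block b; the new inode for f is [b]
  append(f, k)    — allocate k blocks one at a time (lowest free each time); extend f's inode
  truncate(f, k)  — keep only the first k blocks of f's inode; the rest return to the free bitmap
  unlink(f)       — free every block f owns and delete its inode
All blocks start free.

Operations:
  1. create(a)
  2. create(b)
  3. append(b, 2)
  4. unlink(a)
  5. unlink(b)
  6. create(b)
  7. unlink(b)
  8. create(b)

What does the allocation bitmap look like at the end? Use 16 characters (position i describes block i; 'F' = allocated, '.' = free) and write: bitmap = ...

bitmap = F...............

create(a): bitmap=F............... | a=[0]
create(b): bitmap=FF.............. | a=[0] b=[1]
append(b, 2): bitmap=FFFF............ | a=[0] b=[1, 2, 3]
unlink(a): bitmap=.FFF............ | b=[1, 2, 3]
unlink(b): bitmap=................ | 
create(b): bitmap=F............... | b=[0]
unlink(b): bitmap=................ | 
create(b): bitmap=F............... | b=[0]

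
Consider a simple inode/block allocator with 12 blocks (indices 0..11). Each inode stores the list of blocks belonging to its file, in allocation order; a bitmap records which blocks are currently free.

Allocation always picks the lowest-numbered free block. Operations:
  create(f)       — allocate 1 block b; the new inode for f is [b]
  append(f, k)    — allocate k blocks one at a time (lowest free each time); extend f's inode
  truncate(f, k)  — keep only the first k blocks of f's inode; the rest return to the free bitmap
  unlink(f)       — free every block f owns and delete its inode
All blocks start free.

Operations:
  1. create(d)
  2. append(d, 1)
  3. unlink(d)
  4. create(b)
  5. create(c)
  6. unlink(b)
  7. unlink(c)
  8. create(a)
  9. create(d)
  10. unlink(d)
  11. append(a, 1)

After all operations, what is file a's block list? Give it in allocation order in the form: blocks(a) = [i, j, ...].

create(d): bitmap=F........... | d=[0]
append(d, 1): bitmap=FF.......... | d=[0, 1]
unlink(d): bitmap=............ | 
create(b): bitmap=F........... | b=[0]
create(c): bitmap=FF.......... | b=[0] c=[1]
unlink(b): bitmap=.F.......... | c=[1]
unlink(c): bitmap=............ | 
create(a): bitmap=F........... | a=[0]
create(d): bitmap=FF.......... | a=[0] d=[1]
unlink(d): bitmap=F........... | a=[0]
append(a, 1): bitmap=FF.......... | a=[0, 1]

blocks(a) = [0, 1]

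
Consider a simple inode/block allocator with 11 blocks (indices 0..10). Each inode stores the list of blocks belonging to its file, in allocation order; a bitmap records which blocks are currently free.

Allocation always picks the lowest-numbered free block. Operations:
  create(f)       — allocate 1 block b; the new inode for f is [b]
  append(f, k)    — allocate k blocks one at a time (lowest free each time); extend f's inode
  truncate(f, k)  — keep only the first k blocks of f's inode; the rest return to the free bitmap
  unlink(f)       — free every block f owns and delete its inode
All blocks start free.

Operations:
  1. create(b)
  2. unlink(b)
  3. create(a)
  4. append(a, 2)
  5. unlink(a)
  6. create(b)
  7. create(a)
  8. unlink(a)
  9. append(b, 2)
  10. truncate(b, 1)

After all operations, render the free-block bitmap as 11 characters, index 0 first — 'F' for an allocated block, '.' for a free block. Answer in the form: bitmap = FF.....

  1. create(b)  ⇒  F..........  {b→[0]}
  2. unlink(b)  ⇒  ...........  {}
  3. create(a)  ⇒  F..........  {a→[0]}
  4. append(a, 2)  ⇒  FFF........  {a→[0, 1, 2]}
  5. unlink(a)  ⇒  ...........  {}
  6. create(b)  ⇒  F..........  {b→[0]}
  7. create(a)  ⇒  FF.........  {a→[1]; b→[0]}
  8. unlink(a)  ⇒  F..........  {b→[0]}
  9. append(b, 2)  ⇒  FFF........  {b→[0, 1, 2]}
  10. truncate(b, 1)  ⇒  F..........  {b→[0]}

bitmap = F..........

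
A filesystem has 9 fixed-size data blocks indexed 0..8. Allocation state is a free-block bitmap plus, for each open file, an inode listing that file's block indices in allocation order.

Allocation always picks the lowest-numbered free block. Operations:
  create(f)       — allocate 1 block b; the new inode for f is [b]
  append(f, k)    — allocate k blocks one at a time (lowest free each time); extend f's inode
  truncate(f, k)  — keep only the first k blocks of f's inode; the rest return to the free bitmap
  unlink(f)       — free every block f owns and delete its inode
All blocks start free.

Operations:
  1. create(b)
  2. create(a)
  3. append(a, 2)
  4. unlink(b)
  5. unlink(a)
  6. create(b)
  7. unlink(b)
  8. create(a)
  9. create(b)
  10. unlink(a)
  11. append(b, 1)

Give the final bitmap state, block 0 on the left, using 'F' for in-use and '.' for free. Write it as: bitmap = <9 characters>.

bitmap = FF.......

[1] create(b) — b=0 (map F........)
[2] create(a) — a=1 b=0 (map FF.......)
[3] append(a, 2) — a=1,2,3 b=0 (map FFFF.....)
[4] unlink(b) — a=1,2,3 (map .FFF.....)
[5] unlink(a) —  (map .........)
[6] create(b) — b=0 (map F........)
[7] unlink(b) —  (map .........)
[8] create(a) — a=0 (map F........)
[9] create(b) — a=0 b=1 (map FF.......)
[10] unlink(a) — b=1 (map .F.......)
[11] append(b, 1) — b=1,0 (map FF.......)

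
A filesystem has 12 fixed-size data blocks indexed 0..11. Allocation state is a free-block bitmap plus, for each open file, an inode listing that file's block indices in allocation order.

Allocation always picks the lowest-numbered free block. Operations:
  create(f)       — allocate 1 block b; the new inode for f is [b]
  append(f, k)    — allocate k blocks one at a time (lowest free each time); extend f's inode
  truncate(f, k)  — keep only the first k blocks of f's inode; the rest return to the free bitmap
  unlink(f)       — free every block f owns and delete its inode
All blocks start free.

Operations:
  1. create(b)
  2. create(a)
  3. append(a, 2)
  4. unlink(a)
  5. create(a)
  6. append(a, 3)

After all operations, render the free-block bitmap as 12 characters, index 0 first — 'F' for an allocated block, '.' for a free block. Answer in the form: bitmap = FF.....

bitmap = FFFFF.......

after create(b) → b:[0]  free=[F...........]
after create(a) → a:[1], b:[0]  free=[FF..........]
after append(a, 2) → a:[1, 2, 3], b:[0]  free=[FFFF........]
after unlink(a) → b:[0]  free=[F...........]
after create(a) → a:[1], b:[0]  free=[FF..........]
after append(a, 3) → a:[1, 2, 3, 4], b:[0]  free=[FFFFF.......]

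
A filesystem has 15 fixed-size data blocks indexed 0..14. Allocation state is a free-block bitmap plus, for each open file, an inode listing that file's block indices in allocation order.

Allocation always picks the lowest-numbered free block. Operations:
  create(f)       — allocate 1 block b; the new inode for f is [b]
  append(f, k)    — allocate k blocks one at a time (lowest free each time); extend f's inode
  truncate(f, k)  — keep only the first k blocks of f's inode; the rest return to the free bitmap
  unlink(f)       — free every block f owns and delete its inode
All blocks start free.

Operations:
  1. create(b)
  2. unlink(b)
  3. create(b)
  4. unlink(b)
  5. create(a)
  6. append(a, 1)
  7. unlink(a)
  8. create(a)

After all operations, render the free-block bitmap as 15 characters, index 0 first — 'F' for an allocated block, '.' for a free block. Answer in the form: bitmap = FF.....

bitmap = F..............

create(b): bitmap=F.............. | b=[0]
unlink(b): bitmap=............... | 
create(b): bitmap=F.............. | b=[0]
unlink(b): bitmap=............... | 
create(a): bitmap=F.............. | a=[0]
append(a, 1): bitmap=FF............. | a=[0, 1]
unlink(a): bitmap=............... | 
create(a): bitmap=F.............. | a=[0]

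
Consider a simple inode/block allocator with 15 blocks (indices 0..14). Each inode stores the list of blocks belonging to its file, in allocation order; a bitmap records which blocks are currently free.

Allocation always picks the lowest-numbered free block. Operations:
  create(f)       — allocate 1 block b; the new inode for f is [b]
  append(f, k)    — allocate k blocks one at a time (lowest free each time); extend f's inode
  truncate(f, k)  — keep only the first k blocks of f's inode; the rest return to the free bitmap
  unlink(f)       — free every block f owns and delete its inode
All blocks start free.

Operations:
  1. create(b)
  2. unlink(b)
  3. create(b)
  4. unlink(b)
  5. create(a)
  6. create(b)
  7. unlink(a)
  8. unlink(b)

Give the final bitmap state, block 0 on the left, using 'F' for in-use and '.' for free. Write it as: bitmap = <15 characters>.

[1] create(b) — b=0 (map F..............)
[2] unlink(b) —  (map ...............)
[3] create(b) — b=0 (map F..............)
[4] unlink(b) —  (map ...............)
[5] create(a) — a=0 (map F..............)
[6] create(b) — a=0 b=1 (map FF.............)
[7] unlink(a) — b=1 (map .F.............)
[8] unlink(b) —  (map ...............)

bitmap = ...............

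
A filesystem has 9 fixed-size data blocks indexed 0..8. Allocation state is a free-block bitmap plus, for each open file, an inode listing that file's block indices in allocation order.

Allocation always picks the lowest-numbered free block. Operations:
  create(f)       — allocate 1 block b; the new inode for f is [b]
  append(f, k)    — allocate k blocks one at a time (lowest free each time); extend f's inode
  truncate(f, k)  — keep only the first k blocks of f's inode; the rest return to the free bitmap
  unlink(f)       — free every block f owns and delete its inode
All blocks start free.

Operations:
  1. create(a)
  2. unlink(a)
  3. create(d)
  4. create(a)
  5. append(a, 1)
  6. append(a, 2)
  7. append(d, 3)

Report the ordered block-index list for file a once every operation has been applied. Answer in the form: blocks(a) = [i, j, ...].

blocks(a) = [1, 2, 3, 4]

[1] create(a) — a=0 (map F........)
[2] unlink(a) —  (map .........)
[3] create(d) — d=0 (map F........)
[4] create(a) — a=1 d=0 (map FF.......)
[5] append(a, 1) — a=1,2 d=0 (map FFF......)
[6] append(a, 2) — a=1,2,3,4 d=0 (map FFFFF....)
[7] append(d, 3) — a=1,2,3,4 d=0,5,6,7 (map FFFFFFFF.)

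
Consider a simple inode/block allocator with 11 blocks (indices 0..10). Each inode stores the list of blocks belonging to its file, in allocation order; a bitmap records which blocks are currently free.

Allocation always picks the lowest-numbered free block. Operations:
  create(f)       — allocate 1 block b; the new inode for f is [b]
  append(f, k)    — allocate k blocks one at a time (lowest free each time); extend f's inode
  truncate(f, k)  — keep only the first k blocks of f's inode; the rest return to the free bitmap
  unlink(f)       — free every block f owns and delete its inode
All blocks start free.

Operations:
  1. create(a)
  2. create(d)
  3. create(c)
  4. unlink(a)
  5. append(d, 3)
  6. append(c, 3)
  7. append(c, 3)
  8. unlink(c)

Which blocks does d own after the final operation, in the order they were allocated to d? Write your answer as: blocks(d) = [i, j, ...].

after create(a) → a:[0]  free=[F..........]
after create(d) → a:[0], d:[1]  free=[FF.........]
after create(c) → a:[0], c:[2], d:[1]  free=[FFF........]
after unlink(a) → c:[2], d:[1]  free=[.FF........]
after append(d, 3) → c:[2], d:[1, 0, 3, 4]  free=[FFFFF......]
after append(c, 3) → c:[2, 5, 6, 7], d:[1, 0, 3, 4]  free=[FFFFFFFF...]
after append(c, 3) → c:[2, 5, 6, 7, 8, 9, 10], d:[1, 0, 3, 4]  free=[FFFFFFFFFFF]
after unlink(c) → d:[1, 0, 3, 4]  free=[FF.FF......]

blocks(d) = [1, 0, 3, 4]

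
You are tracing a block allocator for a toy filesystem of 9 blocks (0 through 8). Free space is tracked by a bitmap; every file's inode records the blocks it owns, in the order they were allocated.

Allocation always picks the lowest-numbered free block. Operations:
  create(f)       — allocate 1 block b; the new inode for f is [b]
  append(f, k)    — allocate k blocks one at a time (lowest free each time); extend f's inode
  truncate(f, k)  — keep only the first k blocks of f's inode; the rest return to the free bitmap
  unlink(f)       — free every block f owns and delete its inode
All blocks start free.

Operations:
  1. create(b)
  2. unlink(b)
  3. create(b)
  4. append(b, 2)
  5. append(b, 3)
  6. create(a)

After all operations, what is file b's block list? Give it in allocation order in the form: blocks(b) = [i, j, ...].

blocks(b) = [0, 1, 2, 3, 4, 5]

after create(b) → b:[0]  free=[F........]
after unlink(b) →   free=[.........]
after create(b) → b:[0]  free=[F........]
after append(b, 2) → b:[0, 1, 2]  free=[FFF......]
after append(b, 3) → b:[0, 1, 2, 3, 4, 5]  free=[FFFFFF...]
after create(a) → a:[6], b:[0, 1, 2, 3, 4, 5]  free=[FFFFFFF..]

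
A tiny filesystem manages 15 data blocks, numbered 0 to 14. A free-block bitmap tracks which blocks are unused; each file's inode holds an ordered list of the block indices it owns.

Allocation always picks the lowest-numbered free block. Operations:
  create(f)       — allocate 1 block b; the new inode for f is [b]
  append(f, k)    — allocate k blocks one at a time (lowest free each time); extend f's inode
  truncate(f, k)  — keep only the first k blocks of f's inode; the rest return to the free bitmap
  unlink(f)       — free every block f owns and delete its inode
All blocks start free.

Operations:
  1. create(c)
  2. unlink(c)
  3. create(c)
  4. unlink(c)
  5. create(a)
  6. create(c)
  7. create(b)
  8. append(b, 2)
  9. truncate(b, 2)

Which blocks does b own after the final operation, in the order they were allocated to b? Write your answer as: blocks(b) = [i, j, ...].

blocks(b) = [2, 3]

after create(c) → c:[0]  free=[F..............]
after unlink(c) →   free=[...............]
after create(c) → c:[0]  free=[F..............]
after unlink(c) →   free=[...............]
after create(a) → a:[0]  free=[F..............]
after create(c) → a:[0], c:[1]  free=[FF.............]
after create(b) → a:[0], b:[2], c:[1]  free=[FFF............]
after append(b, 2) → a:[0], b:[2, 3, 4], c:[1]  free=[FFFFF..........]
after truncate(b, 2) → a:[0], b:[2, 3], c:[1]  free=[FFFF...........]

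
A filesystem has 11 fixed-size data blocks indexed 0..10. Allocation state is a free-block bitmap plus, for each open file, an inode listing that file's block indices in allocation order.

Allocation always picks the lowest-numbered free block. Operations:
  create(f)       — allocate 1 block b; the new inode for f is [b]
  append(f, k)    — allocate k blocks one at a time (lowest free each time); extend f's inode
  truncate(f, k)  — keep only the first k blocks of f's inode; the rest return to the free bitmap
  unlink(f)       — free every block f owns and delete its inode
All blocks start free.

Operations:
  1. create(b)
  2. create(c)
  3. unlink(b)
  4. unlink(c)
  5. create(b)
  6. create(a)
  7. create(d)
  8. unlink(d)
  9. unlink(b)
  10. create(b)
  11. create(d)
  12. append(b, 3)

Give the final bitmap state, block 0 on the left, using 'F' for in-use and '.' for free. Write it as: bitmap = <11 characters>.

bitmap = FFFFFF.....

  1. create(b)  ⇒  F..........  {b→[0]}
  2. create(c)  ⇒  FF.........  {b→[0]; c→[1]}
  3. unlink(b)  ⇒  .F.........  {c→[1]}
  4. unlink(c)  ⇒  ...........  {}
  5. create(b)  ⇒  F..........  {b→[0]}
  6. create(a)  ⇒  FF.........  {a→[1]; b→[0]}
  7. create(d)  ⇒  FFF........  {a→[1]; b→[0]; d→[2]}
  8. unlink(d)  ⇒  FF.........  {a→[1]; b→[0]}
  9. unlink(b)  ⇒  .F.........  {a→[1]}
  10. create(b)  ⇒  FF.........  {a→[1]; b→[0]}
  11. create(d)  ⇒  FFF........  {a→[1]; b→[0]; d→[2]}
  12. append(b, 3)  ⇒  FFFFFF.....  {a→[1]; b→[0, 3, 4, 5]; d→[2]}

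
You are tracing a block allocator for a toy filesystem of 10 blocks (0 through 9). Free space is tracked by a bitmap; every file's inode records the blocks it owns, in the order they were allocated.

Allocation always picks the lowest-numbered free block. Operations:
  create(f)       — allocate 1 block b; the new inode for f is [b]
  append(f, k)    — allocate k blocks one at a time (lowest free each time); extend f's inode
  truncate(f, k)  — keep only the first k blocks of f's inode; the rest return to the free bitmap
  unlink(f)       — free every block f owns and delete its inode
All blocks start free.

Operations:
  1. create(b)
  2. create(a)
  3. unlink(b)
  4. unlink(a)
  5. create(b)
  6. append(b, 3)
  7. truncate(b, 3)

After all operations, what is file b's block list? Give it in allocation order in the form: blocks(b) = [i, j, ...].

create(b): bitmap=F......... | b=[0]
create(a): bitmap=FF........ | a=[1] b=[0]
unlink(b): bitmap=.F........ | a=[1]
unlink(a): bitmap=.......... | 
create(b): bitmap=F......... | b=[0]
append(b, 3): bitmap=FFFF...... | b=[0, 1, 2, 3]
truncate(b, 3): bitmap=FFF....... | b=[0, 1, 2]

blocks(b) = [0, 1, 2]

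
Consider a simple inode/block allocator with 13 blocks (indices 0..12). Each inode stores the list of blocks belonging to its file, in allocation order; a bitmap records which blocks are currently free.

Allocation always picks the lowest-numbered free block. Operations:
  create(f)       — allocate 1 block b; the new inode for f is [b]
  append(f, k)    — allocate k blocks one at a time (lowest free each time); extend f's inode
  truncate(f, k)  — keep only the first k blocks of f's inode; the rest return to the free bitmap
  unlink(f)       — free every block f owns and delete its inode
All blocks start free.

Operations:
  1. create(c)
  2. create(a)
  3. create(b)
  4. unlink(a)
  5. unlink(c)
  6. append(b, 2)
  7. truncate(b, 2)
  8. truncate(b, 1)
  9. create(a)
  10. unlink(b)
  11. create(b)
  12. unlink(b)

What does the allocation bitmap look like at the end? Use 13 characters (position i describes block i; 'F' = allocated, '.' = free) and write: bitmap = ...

bitmap = F............

after create(c) → c:[0]  free=[F............]
after create(a) → a:[1], c:[0]  free=[FF...........]
after create(b) → a:[1], b:[2], c:[0]  free=[FFF..........]
after unlink(a) → b:[2], c:[0]  free=[F.F..........]
after unlink(c) → b:[2]  free=[..F..........]
after append(b, 2) → b:[2, 0, 1]  free=[FFF..........]
after truncate(b, 2) → b:[2, 0]  free=[F.F..........]
after truncate(b, 1) → b:[2]  free=[..F..........]
after create(a) → a:[0], b:[2]  free=[F.F..........]
after unlink(b) → a:[0]  free=[F............]
after create(b) → a:[0], b:[1]  free=[FF...........]
after unlink(b) → a:[0]  free=[F............]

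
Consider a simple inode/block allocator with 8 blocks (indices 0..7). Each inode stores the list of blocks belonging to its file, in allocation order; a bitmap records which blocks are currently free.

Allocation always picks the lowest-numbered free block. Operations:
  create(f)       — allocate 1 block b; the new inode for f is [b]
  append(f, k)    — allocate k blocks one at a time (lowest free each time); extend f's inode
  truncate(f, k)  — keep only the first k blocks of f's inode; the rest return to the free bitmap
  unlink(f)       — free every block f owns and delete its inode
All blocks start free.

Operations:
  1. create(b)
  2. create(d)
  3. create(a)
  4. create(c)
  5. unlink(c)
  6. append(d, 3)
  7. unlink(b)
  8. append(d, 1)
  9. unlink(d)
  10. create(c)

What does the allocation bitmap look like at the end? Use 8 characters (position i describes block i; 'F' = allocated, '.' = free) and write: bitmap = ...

[1] create(b) — b=0 (map F.......)
[2] create(d) — b=0 d=1 (map FF......)
[3] create(a) — a=2 b=0 d=1 (map FFF.....)
[4] create(c) — a=2 b=0 c=3 d=1 (map FFFF....)
[5] unlink(c) — a=2 b=0 d=1 (map FFF.....)
[6] append(d, 3) — a=2 b=0 d=1,3,4,5 (map FFFFFF..)
[7] unlink(b) — a=2 d=1,3,4,5 (map .FFFFF..)
[8] append(d, 1) — a=2 d=1,3,4,5,0 (map FFFFFF..)
[9] unlink(d) — a=2 (map ..F.....)
[10] create(c) — a=2 c=0 (map F.F.....)

bitmap = F.F.....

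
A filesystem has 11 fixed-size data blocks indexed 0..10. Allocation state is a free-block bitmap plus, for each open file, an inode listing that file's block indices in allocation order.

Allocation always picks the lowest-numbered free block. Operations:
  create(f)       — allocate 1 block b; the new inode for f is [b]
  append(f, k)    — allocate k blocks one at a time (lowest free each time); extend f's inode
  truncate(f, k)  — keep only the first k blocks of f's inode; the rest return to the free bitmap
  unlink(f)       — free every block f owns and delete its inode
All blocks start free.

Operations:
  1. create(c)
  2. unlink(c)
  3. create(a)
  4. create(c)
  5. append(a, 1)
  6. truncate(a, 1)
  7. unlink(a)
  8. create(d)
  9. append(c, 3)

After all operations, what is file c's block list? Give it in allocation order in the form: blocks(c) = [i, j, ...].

create(c): bitmap=F.......... | c=[0]
unlink(c): bitmap=........... | 
create(a): bitmap=F.......... | a=[0]
create(c): bitmap=FF......... | a=[0] c=[1]
append(a, 1): bitmap=FFF........ | a=[0, 2] c=[1]
truncate(a, 1): bitmap=FF......... | a=[0] c=[1]
unlink(a): bitmap=.F......... | c=[1]
create(d): bitmap=FF......... | c=[1] d=[0]
append(c, 3): bitmap=FFFFF...... | c=[1, 2, 3, 4] d=[0]

blocks(c) = [1, 2, 3, 4]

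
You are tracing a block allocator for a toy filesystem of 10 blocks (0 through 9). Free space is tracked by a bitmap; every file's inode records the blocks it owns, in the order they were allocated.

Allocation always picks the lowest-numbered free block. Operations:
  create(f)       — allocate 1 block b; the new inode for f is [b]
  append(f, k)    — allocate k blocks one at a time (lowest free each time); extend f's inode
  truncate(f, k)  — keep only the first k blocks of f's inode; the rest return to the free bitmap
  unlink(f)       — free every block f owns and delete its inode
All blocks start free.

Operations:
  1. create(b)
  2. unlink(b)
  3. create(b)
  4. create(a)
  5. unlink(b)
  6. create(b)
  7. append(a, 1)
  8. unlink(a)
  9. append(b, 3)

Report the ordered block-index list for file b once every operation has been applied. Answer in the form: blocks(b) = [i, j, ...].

blocks(b) = [0, 1, 2, 3]

[1] create(b) — b=0 (map F.........)
[2] unlink(b) —  (map ..........)
[3] create(b) — b=0 (map F.........)
[4] create(a) — a=1 b=0 (map FF........)
[5] unlink(b) — a=1 (map .F........)
[6] create(b) — a=1 b=0 (map FF........)
[7] append(a, 1) — a=1,2 b=0 (map FFF.......)
[8] unlink(a) — b=0 (map F.........)
[9] append(b, 3) — b=0,1,2,3 (map FFFF......)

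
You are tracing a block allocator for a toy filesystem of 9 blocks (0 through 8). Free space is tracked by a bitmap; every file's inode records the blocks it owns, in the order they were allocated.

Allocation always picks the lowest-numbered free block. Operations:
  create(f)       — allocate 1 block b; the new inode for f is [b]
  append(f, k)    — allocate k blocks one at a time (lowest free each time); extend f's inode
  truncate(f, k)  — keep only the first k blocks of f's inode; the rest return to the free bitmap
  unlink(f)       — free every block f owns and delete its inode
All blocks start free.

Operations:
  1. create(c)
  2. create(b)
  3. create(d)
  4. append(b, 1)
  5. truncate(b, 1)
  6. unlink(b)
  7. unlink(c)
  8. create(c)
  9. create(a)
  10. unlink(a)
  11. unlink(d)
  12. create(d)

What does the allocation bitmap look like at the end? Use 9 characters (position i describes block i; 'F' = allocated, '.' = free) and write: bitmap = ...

[1] create(c) — c=0 (map F........)
[2] create(b) — b=1 c=0 (map FF.......)
[3] create(d) — b=1 c=0 d=2 (map FFF......)
[4] append(b, 1) — b=1,3 c=0 d=2 (map FFFF.....)
[5] truncate(b, 1) — b=1 c=0 d=2 (map FFF......)
[6] unlink(b) — c=0 d=2 (map F.F......)
[7] unlink(c) — d=2 (map ..F......)
[8] create(c) — c=0 d=2 (map F.F......)
[9] create(a) — a=1 c=0 d=2 (map FFF......)
[10] unlink(a) — c=0 d=2 (map F.F......)
[11] unlink(d) — c=0 (map F........)
[12] create(d) — c=0 d=1 (map FF.......)

bitmap = FF.......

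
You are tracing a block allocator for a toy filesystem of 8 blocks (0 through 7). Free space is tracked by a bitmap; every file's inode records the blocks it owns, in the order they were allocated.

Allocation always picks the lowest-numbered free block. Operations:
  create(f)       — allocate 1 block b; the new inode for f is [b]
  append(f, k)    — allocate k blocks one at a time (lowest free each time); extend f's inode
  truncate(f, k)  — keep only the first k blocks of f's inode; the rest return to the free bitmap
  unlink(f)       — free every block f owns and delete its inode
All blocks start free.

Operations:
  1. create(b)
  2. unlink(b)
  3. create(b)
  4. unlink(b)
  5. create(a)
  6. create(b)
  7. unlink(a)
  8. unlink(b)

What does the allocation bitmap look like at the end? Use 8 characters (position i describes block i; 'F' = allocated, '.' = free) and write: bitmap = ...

  1. create(b)  ⇒  F.......  {b→[0]}
  2. unlink(b)  ⇒  ........  {}
  3. create(b)  ⇒  F.......  {b→[0]}
  4. unlink(b)  ⇒  ........  {}
  5. create(a)  ⇒  F.......  {a→[0]}
  6. create(b)  ⇒  FF......  {a→[0]; b→[1]}
  7. unlink(a)  ⇒  .F......  {b→[1]}
  8. unlink(b)  ⇒  ........  {}

bitmap = ........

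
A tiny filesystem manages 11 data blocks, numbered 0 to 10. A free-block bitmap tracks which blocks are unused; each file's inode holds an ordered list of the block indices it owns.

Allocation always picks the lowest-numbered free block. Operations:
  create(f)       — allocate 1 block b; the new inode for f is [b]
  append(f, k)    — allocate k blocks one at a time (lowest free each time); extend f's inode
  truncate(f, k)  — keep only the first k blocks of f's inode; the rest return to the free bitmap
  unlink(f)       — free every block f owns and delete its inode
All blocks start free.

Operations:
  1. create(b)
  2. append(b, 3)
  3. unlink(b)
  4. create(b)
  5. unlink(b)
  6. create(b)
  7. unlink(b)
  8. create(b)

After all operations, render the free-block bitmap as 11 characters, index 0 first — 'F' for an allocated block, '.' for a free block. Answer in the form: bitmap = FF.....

  1. create(b)  ⇒  F..........  {b→[0]}
  2. append(b, 3)  ⇒  FFFF.......  {b→[0, 1, 2, 3]}
  3. unlink(b)  ⇒  ...........  {}
  4. create(b)  ⇒  F..........  {b→[0]}
  5. unlink(b)  ⇒  ...........  {}
  6. create(b)  ⇒  F..........  {b→[0]}
  7. unlink(b)  ⇒  ...........  {}
  8. create(b)  ⇒  F..........  {b→[0]}

bitmap = F..........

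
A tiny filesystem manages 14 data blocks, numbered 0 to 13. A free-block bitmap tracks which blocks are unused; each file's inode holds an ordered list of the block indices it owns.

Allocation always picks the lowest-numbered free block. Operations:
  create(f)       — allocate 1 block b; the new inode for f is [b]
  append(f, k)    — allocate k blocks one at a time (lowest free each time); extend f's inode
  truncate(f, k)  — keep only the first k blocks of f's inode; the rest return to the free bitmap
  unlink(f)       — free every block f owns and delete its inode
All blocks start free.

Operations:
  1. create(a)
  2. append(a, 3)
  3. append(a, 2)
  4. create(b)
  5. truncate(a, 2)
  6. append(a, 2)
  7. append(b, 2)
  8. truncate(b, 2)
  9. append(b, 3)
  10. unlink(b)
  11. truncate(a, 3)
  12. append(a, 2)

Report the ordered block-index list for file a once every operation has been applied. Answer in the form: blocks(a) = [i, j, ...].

  1. create(a)  ⇒  F.............  {a→[0]}
  2. append(a, 3)  ⇒  FFFF..........  {a→[0, 1, 2, 3]}
  3. append(a, 2)  ⇒  FFFFFF........  {a→[0, 1, 2, 3, 4, 5]}
  4. create(b)  ⇒  FFFFFFF.......  {a→[0, 1, 2, 3, 4, 5]; b→[6]}
  5. truncate(a, 2)  ⇒  FF....F.......  {a→[0, 1]; b→[6]}
  6. append(a, 2)  ⇒  FFFF..F.......  {a→[0, 1, 2, 3]; b→[6]}
  7. append(b, 2)  ⇒  FFFFFFF.......  {a→[0, 1, 2, 3]; b→[6, 4, 5]}
  8. truncate(b, 2)  ⇒  FFFFF.F.......  {a→[0, 1, 2, 3]; b→[6, 4]}
  9. append(b, 3)  ⇒  FFFFFFFFF.....  {a→[0, 1, 2, 3]; b→[6, 4, 5, 7, 8]}
  10. unlink(b)  ⇒  FFFF..........  {a→[0, 1, 2, 3]}
  11. truncate(a, 3)  ⇒  FFF...........  {a→[0, 1, 2]}
  12. append(a, 2)  ⇒  FFFFF.........  {a→[0, 1, 2, 3, 4]}

blocks(a) = [0, 1, 2, 3, 4]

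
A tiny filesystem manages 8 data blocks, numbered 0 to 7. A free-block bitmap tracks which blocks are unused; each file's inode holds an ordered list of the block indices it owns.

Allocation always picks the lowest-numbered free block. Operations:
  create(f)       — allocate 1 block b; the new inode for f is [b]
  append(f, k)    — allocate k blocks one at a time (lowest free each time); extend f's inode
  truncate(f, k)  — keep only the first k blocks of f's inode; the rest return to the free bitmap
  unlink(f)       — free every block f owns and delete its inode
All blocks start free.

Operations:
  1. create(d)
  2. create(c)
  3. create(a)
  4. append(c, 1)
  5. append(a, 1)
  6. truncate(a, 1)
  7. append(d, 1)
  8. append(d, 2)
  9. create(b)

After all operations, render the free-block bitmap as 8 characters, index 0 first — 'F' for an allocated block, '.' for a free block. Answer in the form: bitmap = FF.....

bitmap = FFFFFFFF

create(d): bitmap=F....... | d=[0]
create(c): bitmap=FF...... | c=[1] d=[0]
create(a): bitmap=FFF..... | a=[2] c=[1] d=[0]
append(c, 1): bitmap=FFFF.... | a=[2] c=[1, 3] d=[0]
append(a, 1): bitmap=FFFFF... | a=[2, 4] c=[1, 3] d=[0]
truncate(a, 1): bitmap=FFFF.... | a=[2] c=[1, 3] d=[0]
append(d, 1): bitmap=FFFFF... | a=[2] c=[1, 3] d=[0, 4]
append(d, 2): bitmap=FFFFFFF. | a=[2] c=[1, 3] d=[0, 4, 5, 6]
create(b): bitmap=FFFFFFFF | a=[2] b=[7] c=[1, 3] d=[0, 4, 5, 6]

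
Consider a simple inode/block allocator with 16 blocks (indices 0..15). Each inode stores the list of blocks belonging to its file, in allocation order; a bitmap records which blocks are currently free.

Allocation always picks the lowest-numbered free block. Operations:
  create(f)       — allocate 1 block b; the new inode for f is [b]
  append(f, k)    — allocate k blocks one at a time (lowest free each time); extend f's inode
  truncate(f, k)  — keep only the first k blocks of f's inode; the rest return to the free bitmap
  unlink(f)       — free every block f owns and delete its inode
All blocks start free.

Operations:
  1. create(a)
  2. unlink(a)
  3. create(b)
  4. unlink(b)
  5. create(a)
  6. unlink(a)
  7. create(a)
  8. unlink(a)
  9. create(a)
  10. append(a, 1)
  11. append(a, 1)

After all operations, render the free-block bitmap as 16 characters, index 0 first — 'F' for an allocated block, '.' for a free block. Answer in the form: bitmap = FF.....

  1. create(a)  ⇒  F...............  {a→[0]}
  2. unlink(a)  ⇒  ................  {}
  3. create(b)  ⇒  F...............  {b→[0]}
  4. unlink(b)  ⇒  ................  {}
  5. create(a)  ⇒  F...............  {a→[0]}
  6. unlink(a)  ⇒  ................  {}
  7. create(a)  ⇒  F...............  {a→[0]}
  8. unlink(a)  ⇒  ................  {}
  9. create(a)  ⇒  F...............  {a→[0]}
  10. append(a, 1)  ⇒  FF..............  {a→[0, 1]}
  11. append(a, 1)  ⇒  FFF.............  {a→[0, 1, 2]}

bitmap = FFF.............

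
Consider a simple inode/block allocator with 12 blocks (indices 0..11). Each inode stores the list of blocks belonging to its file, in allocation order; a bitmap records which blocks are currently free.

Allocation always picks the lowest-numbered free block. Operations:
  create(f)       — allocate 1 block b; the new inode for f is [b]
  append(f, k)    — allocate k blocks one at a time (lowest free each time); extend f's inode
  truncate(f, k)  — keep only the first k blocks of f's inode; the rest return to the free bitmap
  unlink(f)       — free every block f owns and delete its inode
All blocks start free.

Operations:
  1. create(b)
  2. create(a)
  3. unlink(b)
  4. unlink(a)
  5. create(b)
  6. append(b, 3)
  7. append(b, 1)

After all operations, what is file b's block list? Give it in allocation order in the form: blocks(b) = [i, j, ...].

blocks(b) = [0, 1, 2, 3, 4]

[1] create(b) — b=0 (map F...........)
[2] create(a) — a=1 b=0 (map FF..........)
[3] unlink(b) — a=1 (map .F..........)
[4] unlink(a) —  (map ............)
[5] create(b) — b=0 (map F...........)
[6] append(b, 3) — b=0,1,2,3 (map FFFF........)
[7] append(b, 1) — b=0,1,2,3,4 (map FFFFF.......)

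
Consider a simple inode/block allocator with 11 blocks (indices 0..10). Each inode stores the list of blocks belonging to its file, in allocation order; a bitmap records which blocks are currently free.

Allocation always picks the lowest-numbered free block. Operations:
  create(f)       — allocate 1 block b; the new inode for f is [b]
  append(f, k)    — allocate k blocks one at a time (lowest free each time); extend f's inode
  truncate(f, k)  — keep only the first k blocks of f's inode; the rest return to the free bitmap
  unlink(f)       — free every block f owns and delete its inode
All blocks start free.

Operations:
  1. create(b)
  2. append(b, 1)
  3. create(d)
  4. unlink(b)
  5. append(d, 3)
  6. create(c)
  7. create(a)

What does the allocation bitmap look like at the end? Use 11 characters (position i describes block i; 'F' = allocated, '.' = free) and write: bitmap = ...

bitmap = FFFFFF.....

  1. create(b)  ⇒  F..........  {b→[0]}
  2. append(b, 1)  ⇒  FF.........  {b→[0, 1]}
  3. create(d)  ⇒  FFF........  {b→[0, 1]; d→[2]}
  4. unlink(b)  ⇒  ..F........  {d→[2]}
  5. append(d, 3)  ⇒  FFFF.......  {d→[2, 0, 1, 3]}
  6. create(c)  ⇒  FFFFF......  {c→[4]; d→[2, 0, 1, 3]}
  7. create(a)  ⇒  FFFFFF.....  {a→[5]; c→[4]; d→[2, 0, 1, 3]}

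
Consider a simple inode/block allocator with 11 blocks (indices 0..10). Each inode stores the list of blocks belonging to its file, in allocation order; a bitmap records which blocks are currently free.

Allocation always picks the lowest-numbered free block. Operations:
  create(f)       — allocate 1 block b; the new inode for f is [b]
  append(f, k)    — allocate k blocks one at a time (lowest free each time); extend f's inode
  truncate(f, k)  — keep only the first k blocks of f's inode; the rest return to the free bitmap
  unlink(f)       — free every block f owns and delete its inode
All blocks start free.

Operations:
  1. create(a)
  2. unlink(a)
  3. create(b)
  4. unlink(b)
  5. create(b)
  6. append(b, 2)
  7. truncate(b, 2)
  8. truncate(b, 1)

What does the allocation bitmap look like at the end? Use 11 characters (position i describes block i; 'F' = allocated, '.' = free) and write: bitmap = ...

[1] create(a) — a=0 (map F..........)
[2] unlink(a) —  (map ...........)
[3] create(b) — b=0 (map F..........)
[4] unlink(b) —  (map ...........)
[5] create(b) — b=0 (map F..........)
[6] append(b, 2) — b=0,1,2 (map FFF........)
[7] truncate(b, 2) — b=0,1 (map FF.........)
[8] truncate(b, 1) — b=0 (map F..........)

bitmap = F..........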